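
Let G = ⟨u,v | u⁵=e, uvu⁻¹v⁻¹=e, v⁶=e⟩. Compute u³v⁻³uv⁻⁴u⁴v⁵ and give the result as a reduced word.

Multiply left to right, reducing at each step:
  (u³) · v⁻³ = u³v³
  (u³v³) · u = u⁴v³
  (u⁴v³) · v⁻⁴ = u⁴v⁵
  (u⁴v⁵) · u⁴ = u³v⁵
  (u³v⁵) · v⁵ = u³v⁴

Answer: u³v⁴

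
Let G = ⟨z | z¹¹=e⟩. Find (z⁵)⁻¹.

The order of (z⁵) is 11 (smallest k with (z⁵)ᵏ = e), so (z⁵)⁻¹ = (z⁵)¹⁰ = z⁶.
Check: (z⁵) · (z⁶) → (z⁵) · z⁶ = e, giving e as required.

Answer: z⁶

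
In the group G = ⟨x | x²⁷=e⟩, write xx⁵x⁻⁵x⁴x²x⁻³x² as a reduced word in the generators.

Multiply left to right, reducing at each step:
  x · x⁵ = x⁶
  (x⁶) · x⁻⁵ = x
  x · x⁴ = x⁵
  (x⁵) · x² = x⁷
  (x⁷) · x⁻³ = x⁴
  (x⁴) · x² = x⁶

Answer: x⁶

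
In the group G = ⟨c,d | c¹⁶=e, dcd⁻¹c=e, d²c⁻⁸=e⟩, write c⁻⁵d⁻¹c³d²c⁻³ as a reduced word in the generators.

Multiply left to right, reducing at each step:
  (c¹¹) · d⁻¹ = c³d
  (c³d) · c³ = d
  d · d² = d⁻¹
  (d⁻¹) · c⁻³ = c³d⁻¹

Answer: c³d⁻¹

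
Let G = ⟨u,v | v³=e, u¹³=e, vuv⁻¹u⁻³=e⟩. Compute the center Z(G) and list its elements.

An element z ∈ Z(G) iff z commutes with every generator.
For example e is central: e·u = u = u·e; e·v = v = v·e.
Whereas u ∉ Z(G) since u·v = uv ≠ u³v = v·u.
Checking each of the 39 elements this way gives Z(G) = {e}, of order 1.

Answer: {e}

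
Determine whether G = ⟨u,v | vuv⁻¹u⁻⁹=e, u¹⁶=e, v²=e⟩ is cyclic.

Every cyclic group is abelian. But u·v = uv while v·u = u⁹v, so u·v ≠ v·u and G is not abelian. Hence G is not cyclic.

Answer: No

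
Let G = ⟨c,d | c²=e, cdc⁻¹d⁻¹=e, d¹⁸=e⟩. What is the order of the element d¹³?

Compute successive powers until reaching e:
  (d¹³)¹ = d¹³, (d¹³)² = d⁸, (d¹³)³ = d³, (d¹³)⁴ = d¹⁶, (d¹³)⁵ = d¹¹, (d¹³)⁶ = d⁶, (d¹³)⁷ = d, (d¹³)⁸ = d¹⁴, (d¹³)⁹ = d⁹, (d¹³)¹⁰ = d⁴, (d¹³)¹¹ = d¹⁷, (d¹³)¹² = d¹², (d¹³)¹³ = d⁷, (d¹³)¹⁴ = d², (d¹³)¹⁵ = d¹⁵, (d¹³)¹⁶ = d¹⁰, (d¹³)¹⁷ = d⁵, (d¹³)¹⁸ = e.
The smallest positive k with (d¹³)ᵏ = e is 18.

Answer: 18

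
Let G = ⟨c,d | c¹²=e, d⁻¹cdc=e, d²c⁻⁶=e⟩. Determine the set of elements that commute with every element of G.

An element z ∈ Z(G) iff z commutes with every generator.
For example c⁶ is central: (c⁶)·c = c⁷ = c·(c⁶); (c⁶)·d = d⁻¹ = d·(c⁶).
Whereas c ∉ Z(G) since c·d = cd ≠ c⁵d⁻¹ = d·c.
Checking each of the 24 elements this way gives Z(G) = {e, c⁶}, of order 2.

Answer: {e, c⁶}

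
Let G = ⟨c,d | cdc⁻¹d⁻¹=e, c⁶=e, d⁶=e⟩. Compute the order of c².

Compute successive powers until reaching e:
  (c²)¹ = c², (c²)² = c⁴, (c²)³ = e.
The smallest positive k with (c²)ᵏ = e is 3.

Answer: 3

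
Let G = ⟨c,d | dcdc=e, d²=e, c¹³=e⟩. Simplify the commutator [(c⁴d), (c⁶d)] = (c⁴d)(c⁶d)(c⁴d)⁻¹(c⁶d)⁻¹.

[(c⁴d), (c⁶d)] = (c⁴d)·(c⁶d)·(c⁴d)⁻¹·(c⁶d)⁻¹.
  (c⁴d) · (c⁶d) = c¹¹
  (c¹¹) · (c⁴d) = c²d
  (c²d) · (c⁶d) = c⁹

Answer: c⁹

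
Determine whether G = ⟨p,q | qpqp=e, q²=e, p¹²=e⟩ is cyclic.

Every cyclic group is abelian. But p·q = pq while q·p = p¹¹q, so p·q ≠ q·p and G is not abelian. Hence G is not cyclic.

Answer: No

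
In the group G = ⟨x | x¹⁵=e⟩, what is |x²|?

Compute successive powers until reaching e:
  (x²)¹ = x², (x²)² = x⁴, (x²)³ = x⁶, (x²)⁴ = x⁸, (x²)⁵ = x¹⁰, (x²)⁶ = x¹², (x²)⁷ = x¹⁴, (x²)⁸ = x, (x²)⁹ = x³, (x²)¹⁰ = x⁵, (x²)¹¹ = x⁷, (x²)¹² = x⁹, (x²)¹³ = x¹¹, (x²)¹⁴ = x¹³, (x²)¹⁵ = e.
The smallest positive k with (x²)ᵏ = e is 15.

Answer: 15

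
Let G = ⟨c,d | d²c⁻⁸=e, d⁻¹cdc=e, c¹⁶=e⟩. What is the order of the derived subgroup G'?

G' = [G, G] is generated by all commutators. The generator-pair commutators are: [c, d] = c².
The subgroup they normally generate is {e, c², c⁴, c⁶, c⁸, c¹⁰, c¹², c¹⁴}, of order 8.
Check: |G/G'| = 32/8 = 4 is the order of the abelianisation.

Answer: 8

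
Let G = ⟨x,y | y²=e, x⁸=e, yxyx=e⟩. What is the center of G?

An element z ∈ Z(G) iff z commutes with every generator.
For example x⁴ is central: (x⁴)·x = x⁵ = x·(x⁴); (x⁴)·y = x⁴y = y·(x⁴).
Whereas x ∉ Z(G) since x·y = xy ≠ x⁷y = y·x.
Checking each of the 16 elements this way gives Z(G) = {e, x⁴}, of order 2.

Answer: {e, x⁴}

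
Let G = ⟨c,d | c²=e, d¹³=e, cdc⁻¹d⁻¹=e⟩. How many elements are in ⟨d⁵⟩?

|⟨d⁵⟩| equals the order of d⁵. Compute successive powers until reaching e:
  (d⁵)¹ = d⁵, (d⁵)² = d¹⁰, (d⁵)³ = d², (d⁵)⁴ = d⁷, (d⁵)⁵ = d¹², (d⁵)⁶ = d⁴, (d⁵)⁷ = d⁹, (d⁵)⁸ = d, (d⁵)⁹ = d⁶, (d⁵)¹⁰ = d¹¹, (d⁵)¹¹ = d³, (d⁵)¹² = d⁸, (d⁵)¹³ = e.
The smallest positive k with (d⁵)ᵏ = e is 13, so |⟨d⁵⟩| = 13.

Answer: 13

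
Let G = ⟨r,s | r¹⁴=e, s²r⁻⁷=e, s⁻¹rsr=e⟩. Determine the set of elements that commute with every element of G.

An element z ∈ Z(G) iff z commutes with every generator.
For example r⁷ is central: (r⁷)·r = r⁸ = r·(r⁷); (r⁷)·s = s⁻¹ = s·(r⁷).
Whereas r ∉ Z(G) since r·s = rs ≠ r⁶s⁻¹ = s·r.
Checking each of the 28 elements this way gives Z(G) = {e, r⁷}, of order 2.

Answer: {e, r⁷}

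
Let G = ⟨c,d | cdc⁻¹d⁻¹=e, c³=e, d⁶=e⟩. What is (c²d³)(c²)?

Compute (c²d³) · (c²) by multiplying left to right and reducing via the relations at each step:
  (c²d³) · c² = cd³

Answer: cd³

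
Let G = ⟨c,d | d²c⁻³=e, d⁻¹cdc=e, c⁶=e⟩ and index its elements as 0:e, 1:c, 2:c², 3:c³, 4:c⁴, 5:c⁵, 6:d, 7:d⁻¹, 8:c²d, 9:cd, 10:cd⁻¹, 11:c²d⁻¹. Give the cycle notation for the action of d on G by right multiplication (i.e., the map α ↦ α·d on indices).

(0 6 3 7)(1 9 4 10)(2 8 5 11)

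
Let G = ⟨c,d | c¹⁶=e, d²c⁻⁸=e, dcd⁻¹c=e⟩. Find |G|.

Enumerate words in the generators, reducing via the relations: the distinct elements are
  {c, d, e, cd, c², c³, c⁴, c⁵, c⁶, c⁷, c⁸, c⁹, c²d, c³d, c¹², c¹³, c¹¹, c¹⁰, c¹⁴, c¹⁵, c⁴d, c⁵d, c⁶d, c⁷d, d⁻¹, cd⁻¹, c²d⁻¹, c³d⁻¹, c⁴d⁻¹, c⁵d⁻¹, c⁶d⁻¹, c⁷d⁻¹}.
No further products give new elements, so |G| = 32.

Answer: 32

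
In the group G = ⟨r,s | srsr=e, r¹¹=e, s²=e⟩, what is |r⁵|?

Compute successive powers until reaching e:
  (r⁵)¹ = r⁵, (r⁵)² = r¹⁰, (r⁵)³ = r⁴, (r⁵)⁴ = r⁹, (r⁵)⁵ = r³, (r⁵)⁶ = r⁸, (r⁵)⁷ = r², (r⁵)⁸ = r⁷, (r⁵)⁹ = r, (r⁵)¹⁰ = r⁶, (r⁵)¹¹ = e.
The smallest positive k with (r⁵)ᵏ = e is 11.

Answer: 11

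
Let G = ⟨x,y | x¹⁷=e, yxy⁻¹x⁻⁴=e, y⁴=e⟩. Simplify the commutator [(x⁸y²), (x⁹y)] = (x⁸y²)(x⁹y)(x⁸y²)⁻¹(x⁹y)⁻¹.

[(x⁸y²), (x⁹y)] = (x⁸y²)·(x⁹y)·(x⁸y²)⁻¹·(x⁹y)⁻¹.
  (x⁸y²) · (x⁹y) = x¹⁶y³
  (x¹⁶y³) · (x⁸y²) = xy
  (xy) · (x²y³) = x⁹

Answer: x⁹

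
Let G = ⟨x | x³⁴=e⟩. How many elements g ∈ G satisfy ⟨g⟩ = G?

G is cyclic of order 34. An element generates G iff its order is 34, and a cyclic group of order 34 has exactly φ(34) = 16 such elements.

Answer: 16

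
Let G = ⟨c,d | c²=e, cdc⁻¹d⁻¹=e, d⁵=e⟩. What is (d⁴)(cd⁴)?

Compute (d⁴) · (cd⁴) by multiplying left to right and reducing via the relations at each step:
  (d⁴) · c = cd⁴
  (cd⁴) · d⁴ = cd³

Answer: cd³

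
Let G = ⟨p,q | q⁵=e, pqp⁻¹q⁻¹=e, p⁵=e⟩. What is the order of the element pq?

Compute successive powers until reaching e:
  (pq)¹ = pq, (pq)² = p²q², (pq)³ = p³q³, (pq)⁴ = p⁴q⁴, (pq)⁵ = e.
The smallest positive k with (pq)ᵏ = e is 5.

Answer: 5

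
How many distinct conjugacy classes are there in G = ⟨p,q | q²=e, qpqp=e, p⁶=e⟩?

The conjugacy classes (representative and size) are:
  [e] (size 1), [p⁵] (size 2), [p⁴] (size 2), [p³] (size 1), [q] (size 3), [p³q] (size 3).
Class equation: 1 + 2 + 2 + 1 + 3 + 3 = 12 = |G|. So G has 6 conjugacy classes.

Answer: 6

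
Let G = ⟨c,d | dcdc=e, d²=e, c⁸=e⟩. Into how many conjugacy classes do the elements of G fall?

The conjugacy classes (representative and size) are:
  [e] (size 1), [c] (size 2), [c⁶] (size 2), [c³] (size 2), [c⁴] (size 1), [d] (size 4), [c⁵d] (size 4).
Class equation: 1 + 2 + 2 + 2 + 1 + 4 + 4 = 16 = |G|. So G has 7 conjugacy classes.

Answer: 7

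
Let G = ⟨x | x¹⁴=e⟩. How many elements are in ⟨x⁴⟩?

|⟨x⁴⟩| equals the order of x⁴. Compute successive powers until reaching e:
  (x⁴)¹ = x⁴, (x⁴)² = x⁸, (x⁴)³ = x¹², (x⁴)⁴ = x², (x⁴)⁵ = x⁶, (x⁴)⁶ = x¹⁰, (x⁴)⁷ = e.
The smallest positive k with (x⁴)ᵏ = e is 7, so |⟨x⁴⟩| = 7.

Answer: 7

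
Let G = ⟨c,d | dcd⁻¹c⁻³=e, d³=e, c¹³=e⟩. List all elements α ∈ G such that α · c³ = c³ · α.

⟨c³⟩ ⊆ C_G(c³) since powers of c³ commute with c³; so |C_G(c³)| ≥ |⟨c³⟩| = 13.
By orbit–stabilizer, |C_G(c³)| = |G| / |conj. class of c³| = 39 / 3 = 13.
The 13 elements commuting with c³ are {e, c, c², c³, c⁴, c⁵, c⁶, c⁷, c⁸, c⁹, c¹⁰, c¹¹, c¹²}.

Answer: {e, c, c², c³, c⁴, c⁵, c⁶, c⁷, c⁸, c⁹, c¹⁰, c¹¹, c¹²}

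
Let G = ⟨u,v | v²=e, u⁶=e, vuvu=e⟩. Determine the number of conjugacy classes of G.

The conjugacy classes (representative and size) are:
  [e] (size 1), [u⁵] (size 2), [u⁴] (size 2), [u³] (size 1), [v] (size 3), [u³v] (size 3).
Class equation: 1 + 2 + 2 + 1 + 3 + 3 = 12 = |G|. So G has 6 conjugacy classes.

Answer: 6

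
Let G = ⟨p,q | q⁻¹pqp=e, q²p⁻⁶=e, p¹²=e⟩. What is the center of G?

An element z ∈ Z(G) iff z commutes with every generator.
For example p⁶ is central: (p⁶)·p = p⁷ = p·(p⁶); (p⁶)·q = q⁻¹ = q·(p⁶).
Whereas p ∉ Z(G) since p·q = pq ≠ p⁵q⁻¹ = q·p.
Checking each of the 24 elements this way gives Z(G) = {e, p⁶}, of order 2.

Answer: {e, p⁶}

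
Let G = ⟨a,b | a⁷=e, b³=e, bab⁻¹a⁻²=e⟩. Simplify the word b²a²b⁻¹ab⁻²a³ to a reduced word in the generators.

Multiply left to right, reducing at each step:
  (b²) · a² = ab²
  (ab²) · b⁻¹ = ab
  (ab) · a = a³b
  (a³b) · b⁻² = a³b²
  (a³b²) · a³ = ab²

Answer: ab²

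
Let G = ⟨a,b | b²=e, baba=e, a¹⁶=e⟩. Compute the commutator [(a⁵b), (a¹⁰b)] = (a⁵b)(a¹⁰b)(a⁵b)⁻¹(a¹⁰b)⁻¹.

[(a⁵b), (a¹⁰b)] = (a⁵b)·(a¹⁰b)·(a⁵b)⁻¹·(a¹⁰b)⁻¹.
  (a⁵b) · (a¹⁰b) = a¹¹
  (a¹¹) · (a⁵b) = b
  b · (a¹⁰b) = a⁶

Answer: a⁶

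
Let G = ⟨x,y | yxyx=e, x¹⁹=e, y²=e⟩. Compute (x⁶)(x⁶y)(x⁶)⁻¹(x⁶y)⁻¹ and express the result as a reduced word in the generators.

[(x⁶), (x⁶y)] = (x⁶)·(x⁶y)·(x⁶)⁻¹·(x⁶y)⁻¹.
  (x⁶) · (x⁶y) = x¹²y
  (x¹²y) · (x¹³) = x¹⁸y
  (x¹⁸y) · (x⁶y) = x¹²

Answer: x¹²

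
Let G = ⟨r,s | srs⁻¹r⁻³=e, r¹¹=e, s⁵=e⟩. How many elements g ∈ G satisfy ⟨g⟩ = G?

⟨g⟩ = G would require ord(g) = |G| = 55, but the maximum element order in G is 11 < 55. So G is not cyclic and no single element generates it: the count is 0.

Answer: 0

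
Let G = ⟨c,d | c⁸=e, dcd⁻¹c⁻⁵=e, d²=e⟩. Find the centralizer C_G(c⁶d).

⟨c⁶d⟩ ⊆ C_G(c⁶d) since powers of c⁶d commute with c⁶d; so |C_G(c⁶d)| ≥ |⟨c⁶d⟩| = 4.
By orbit–stabilizer, |C_G(c⁶d)| = |G| / |conj. class of c⁶d| = 16 / 2 = 8.
The 8 elements commuting with c⁶d are {e, c², c⁴, c⁶, d, c⁶d, c²d, c⁴d}.

Answer: {e, c², c⁴, c⁶, d, c⁶d, c²d, c⁴d}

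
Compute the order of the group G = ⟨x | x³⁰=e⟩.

G is generated by a single element, so G is cyclic. The relator gives x³⁰ = e and no smaller power is forced to be e, so the 30 powers {e, x, x², x³, x⁴, x⁵, x⁶, x⁷, x⁸, x⁹, x²², x²³, x²¹, x²⁰, x²⁴, x²⁵, x²⁶, x²⁷, x²⁸, x²⁹, x¹², x¹³, x¹¹, x¹⁰, x¹⁴, x¹⁵, x¹⁶, x¹⁷, x¹⁸, x¹⁹} are distinct. Hence |G| = 30.

Answer: 30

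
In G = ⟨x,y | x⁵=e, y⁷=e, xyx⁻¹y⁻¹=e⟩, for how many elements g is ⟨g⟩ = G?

G is cyclic of order 35. An element generates G iff its order is 35, and a cyclic group of order 35 has exactly φ(35) = 24 such elements.

Answer: 24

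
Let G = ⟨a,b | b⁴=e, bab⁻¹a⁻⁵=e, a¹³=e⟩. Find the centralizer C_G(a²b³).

⟨a²b³⟩ ⊆ C_G(a²b³) since powers of a²b³ commute with a²b³; so |C_G(a²b³)| ≥ |⟨a²b³⟩| = 4.
By orbit–stabilizer, |C_G(a²b³)| = |G| / |conj. class of a²b³| = 52 / 13 = 4.
The 4 elements commuting with a²b³ are {e, a²b³, a³b, a⁵b²}.

Answer: {e, a²b³, a³b, a⁵b²}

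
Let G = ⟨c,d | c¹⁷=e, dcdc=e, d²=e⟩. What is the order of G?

Enumerate words in the generators, reducing via the relations: the distinct elements are
  {c, d, e, cd, c², c³, c⁴, c⁵, c⁶, c⁷, c⁸, c⁹, c²d, c³d, c¹², c¹³, c¹¹, c¹⁰, c¹⁴, c¹⁵, c¹⁶, c⁴d, c⁵d, c⁶d, c⁷d, c⁸d, c⁹d, c¹²d, c¹³d, c¹¹d, c¹⁰d, c¹⁴d, c¹⁵d, c¹⁶d}.
No further products give new elements, so |G| = 34.

Answer: 34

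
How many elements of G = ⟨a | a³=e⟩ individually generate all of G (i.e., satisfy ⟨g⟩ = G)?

G is cyclic of order 3. An element generates G iff its order is 3, and a cyclic group of order 3 has exactly φ(3) = 2 such elements.

Answer: 2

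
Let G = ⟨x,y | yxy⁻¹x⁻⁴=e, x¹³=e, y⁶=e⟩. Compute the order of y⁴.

Compute successive powers until reaching e:
  (y⁴)¹ = y⁴, (y⁴)² = y², (y⁴)³ = e.
The smallest positive k with (y⁴)ᵏ = e is 3.

Answer: 3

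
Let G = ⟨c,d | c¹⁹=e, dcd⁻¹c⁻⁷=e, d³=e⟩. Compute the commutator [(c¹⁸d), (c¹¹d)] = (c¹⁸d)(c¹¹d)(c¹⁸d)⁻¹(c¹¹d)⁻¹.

[(c¹⁸d), (c¹¹d)] = (c¹⁸d)·(c¹¹d)·(c¹⁸d)⁻¹·(c¹¹d)⁻¹.
  (c¹⁸d) · (c¹¹d) = d²
  (d²) · (c¹¹d²) = c⁷d
  (c⁷d) · (c¹²d²) = c¹⁵

Answer: c¹⁵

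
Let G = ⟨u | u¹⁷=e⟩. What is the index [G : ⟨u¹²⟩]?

First find ord(u¹²) by computing successive powers:
  (u¹²)¹ = u¹², (u¹²)² = u⁷, (u¹²)³ = u², (u¹²)⁴ = u¹⁴, (u¹²)⁵ = u⁹, (u¹²)⁶ = u⁴, (u¹²)⁷ = u¹⁶, (u¹²)⁸ = u¹¹, (u¹²)⁹ = u⁶, (u¹²)¹⁰ = u, (u¹²)¹¹ = u¹³, (u¹²)¹² = u⁸, (u¹²)¹³ = u³, (u¹²)¹⁴ = u¹⁵, (u¹²)¹⁵ = u¹⁰, (u¹²)¹⁶ = u⁵, (u¹²)¹⁷ = e.
So |⟨u¹²⟩| = ord(u¹²) = 17. With |G| = 17, by Lagrange [G : ⟨u¹²⟩] = 17/17 = 1.

Answer: 1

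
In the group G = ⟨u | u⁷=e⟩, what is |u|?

Compute successive powers until reaching e:
  u¹ = u, u² = u², u³ = u³, u⁴ = u⁴, u⁵ = u⁵, u⁶ = u⁶, u⁷ = e.
The smallest positive k with uᵏ = e is 7.

Answer: 7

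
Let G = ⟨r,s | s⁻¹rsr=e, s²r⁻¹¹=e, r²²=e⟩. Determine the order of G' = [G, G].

G' = [G, G] is generated by all commutators. The generator-pair commutators are: [r, s] = r².
The subgroup they normally generate is {e, r², r⁴, r⁶, r⁸, r¹⁰, r¹², r¹⁴, r¹⁶, r¹⁸, r²⁰}, of order 11.
Check: |G/G'| = 44/11 = 4 is the order of the abelianisation.

Answer: 11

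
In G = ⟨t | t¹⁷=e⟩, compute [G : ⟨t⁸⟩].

First find ord(t⁸) by computing successive powers:
  (t⁸)¹ = t⁸, (t⁸)² = t¹⁶, (t⁸)³ = t⁷, (t⁸)⁴ = t¹⁵, (t⁸)⁵ = t⁶, (t⁸)⁶ = t¹⁴, (t⁸)⁷ = t⁵, (t⁸)⁸ = t¹³, (t⁸)⁹ = t⁴, (t⁸)¹⁰ = t¹², (t⁸)¹¹ = t³, (t⁸)¹² = t¹¹, (t⁸)¹³ = t², (t⁸)¹⁴ = t¹⁰, (t⁸)¹⁵ = t, (t⁸)¹⁶ = t⁹, (t⁸)¹⁷ = e.
So |⟨t⁸⟩| = ord(t⁸) = 17. With |G| = 17, by Lagrange [G : ⟨t⁸⟩] = 17/17 = 1.

Answer: 1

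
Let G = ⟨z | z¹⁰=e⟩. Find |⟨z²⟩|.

|⟨z²⟩| equals the order of z². Compute successive powers until reaching e:
  (z²)¹ = z², (z²)² = z⁴, (z²)³ = z⁶, (z²)⁴ = z⁸, (z²)⁵ = e.
The smallest positive k with (z²)ᵏ = e is 5, so |⟨z²⟩| = 5.

Answer: 5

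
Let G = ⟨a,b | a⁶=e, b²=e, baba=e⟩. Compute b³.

Compute successive powers of b, reducing at each step:
  b²: b · b = e
  b³: e · b = b

Answer: b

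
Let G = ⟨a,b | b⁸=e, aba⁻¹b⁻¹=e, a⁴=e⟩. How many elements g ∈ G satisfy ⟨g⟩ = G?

⟨g⟩ = G would require ord(g) = |G| = 32, but the maximum element order in G is 8 < 32. So G is not cyclic and no single element generates it: the count is 0.

Answer: 0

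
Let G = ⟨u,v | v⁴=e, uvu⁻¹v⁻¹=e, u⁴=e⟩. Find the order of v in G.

Compute successive powers until reaching e:
  v¹ = v, v² = v², v³ = v³, v⁴ = e.
The smallest positive k with vᵏ = e is 4.

Answer: 4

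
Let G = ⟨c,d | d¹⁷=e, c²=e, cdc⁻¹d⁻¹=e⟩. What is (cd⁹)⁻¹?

The order of (cd⁹) is 34 (smallest k with (cd⁹)ᵏ = e), so (cd⁹)⁻¹ = (cd⁹)³³ = cd⁸.
Check: (cd⁹) · (cd⁸) → (cd⁹) · c = d⁹;   (d⁹) · d⁸ = e, giving e as required.

Answer: cd⁸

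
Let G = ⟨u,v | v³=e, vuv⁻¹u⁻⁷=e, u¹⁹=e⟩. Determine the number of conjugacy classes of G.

The conjugacy classes (representative and size) are:
  [e] (size 1), [u¹¹] (size 3), [u¹⁴] (size 3), [u⁶] (size 3), [u¹⁷] (size 3), [u¹²] (size 3), [u¹⁰] (size 3), [u²v] (size 19), [u¹⁸v²] (size 19).
Class equation: 1 + 3 + 3 + 3 + 3 + 3 + 3 + 19 + 19 = 57 = |G|. So G has 9 conjugacy classes.

Answer: 9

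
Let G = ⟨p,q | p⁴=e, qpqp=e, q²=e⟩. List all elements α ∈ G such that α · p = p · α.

⟨p⟩ ⊆ C_G(p) since powers of p commute with p; so |C_G(p)| ≥ |⟨p⟩| = 4.
By orbit–stabilizer, |C_G(p)| = |G| / |conj. class of p| = 8 / 2 = 4.
The 4 elements commuting with p are {e, p, p², p³}.

Answer: {e, p, p², p³}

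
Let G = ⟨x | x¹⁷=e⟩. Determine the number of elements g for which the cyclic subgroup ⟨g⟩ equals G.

G is cyclic of order 17. An element generates G iff its order is 17, and a cyclic group of order 17 has exactly φ(17) = 16 such elements.

Answer: 16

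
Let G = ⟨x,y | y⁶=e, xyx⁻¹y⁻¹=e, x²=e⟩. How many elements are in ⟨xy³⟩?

|⟨xy³⟩| equals the order of xy³. Compute successive powers until reaching e:
  (xy³)¹ = xy³, (xy³)² = e.
The smallest positive k with (xy³)ᵏ = e is 2, so |⟨xy³⟩| = 2.

Answer: 2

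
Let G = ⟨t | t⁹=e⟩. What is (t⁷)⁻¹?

The order of (t⁷) is 9 (smallest k with (t⁷)ᵏ = e), so (t⁷)⁻¹ = (t⁷)⁸ = t².
Check: (t⁷) · (t²) → (t⁷) · t² = e, giving e as required.

Answer: t²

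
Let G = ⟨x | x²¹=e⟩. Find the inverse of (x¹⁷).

The order of (x¹⁷) is 21 (smallest k with (x¹⁷)ᵏ = e), so (x¹⁷)⁻¹ = (x¹⁷)²⁰ = x⁴.
Check: (x¹⁷) · (x⁴) → (x¹⁷) · x⁴ = e, giving e as required.

Answer: x⁴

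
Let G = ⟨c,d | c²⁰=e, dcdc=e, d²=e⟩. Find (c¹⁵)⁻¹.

The order of (c¹⁵) is 4 (smallest k with (c¹⁵)ᵏ = e), so (c¹⁵)⁻¹ = (c¹⁵)³ = c⁵.
Check: (c¹⁵) · (c⁵) → (c¹⁵) · c⁵ = e, giving e as required.

Answer: c⁵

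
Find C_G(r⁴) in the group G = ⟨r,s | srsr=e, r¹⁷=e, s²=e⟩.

⟨r⁴⟩ ⊆ C_G(r⁴) since powers of r⁴ commute with r⁴; so |C_G(r⁴)| ≥ |⟨r⁴⟩| = 17.
By orbit–stabilizer, |C_G(r⁴)| = |G| / |conj. class of r⁴| = 34 / 2 = 17.
The 17 elements commuting with r⁴ are {e, r, r², r³, r⁴, r⁵, r⁶, r⁷, r⁸, r⁹, r¹⁰, r¹¹, r¹², r¹³, r¹⁴, r¹⁵, r¹⁶}.

Answer: {e, r, r², r³, r⁴, r⁵, r⁶, r⁷, r⁸, r⁹, r¹⁰, r¹¹, r¹², r¹³, r¹⁴, r¹⁵, r¹⁶}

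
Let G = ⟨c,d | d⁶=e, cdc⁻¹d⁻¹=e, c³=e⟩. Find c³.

Compute successive powers of c, reducing at each step:
  c²: c · c = c²
  c³: (c²) · c = e

Answer: e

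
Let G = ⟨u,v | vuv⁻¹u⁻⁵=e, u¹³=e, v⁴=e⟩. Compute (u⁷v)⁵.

Compute successive powers of (u⁷v), reducing at each step:
  (u⁷v)²: (u⁷v) · u⁷ = u³v;   (u³v) · v = u³v²
  (u⁷v)³: (u³v²) · u⁷ = u⁹v²;   (u⁹v²) · v = u⁹v³
  (u⁷v)⁴: (u⁹v³) · u⁷ = v³;   (v³) · v = e
  (u⁷v)⁵: e · u⁷ = u⁷;   (u⁷) · v = u⁷v

Answer: u⁷v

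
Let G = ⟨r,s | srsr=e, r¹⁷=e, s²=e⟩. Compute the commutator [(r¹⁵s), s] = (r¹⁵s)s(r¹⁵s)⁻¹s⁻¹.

[(r¹⁵s), s] = (r¹⁵s)·s·(r¹⁵s)⁻¹·s⁻¹.
  (r¹⁵s) · s = r¹⁵
  (r¹⁵) · (r¹⁵s) = r¹³s
  (r¹³s) · s = r¹³

Answer: r¹³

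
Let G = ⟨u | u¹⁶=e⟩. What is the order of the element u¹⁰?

Compute successive powers until reaching e:
  (u¹⁰)¹ = u¹⁰, (u¹⁰)² = u⁴, (u¹⁰)³ = u¹⁴, (u¹⁰)⁴ = u⁸, (u¹⁰)⁵ = u², (u¹⁰)⁶ = u¹², (u¹⁰)⁷ = u⁶, (u¹⁰)⁸ = e.
The smallest positive k with (u¹⁰)ᵏ = e is 8.

Answer: 8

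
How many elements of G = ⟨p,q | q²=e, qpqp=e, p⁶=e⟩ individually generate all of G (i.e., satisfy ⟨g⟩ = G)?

⟨g⟩ = G would require ord(g) = |G| = 12, but the maximum element order in G is 6 < 12. So G is not cyclic and no single element generates it: the count is 0.

Answer: 0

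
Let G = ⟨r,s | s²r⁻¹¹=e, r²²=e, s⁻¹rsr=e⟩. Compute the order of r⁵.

Compute successive powers until reaching e:
  (r⁵)¹ = r⁵, (r⁵)² = r¹⁰, (r⁵)³ = r¹⁵, (r⁵)⁴ = r²⁰, (r⁵)⁵ = r³, (r⁵)⁶ = r⁸, (r⁵)⁷ = r¹³, (r⁵)⁸ = r¹⁸, (r⁵)⁹ = r, (r⁵)¹⁰ = r⁶, (r⁵)¹¹ = r¹¹, (r⁵)¹² = r¹⁶, (r⁵)¹³ = r²¹, (r⁵)¹⁴ = r⁴, (r⁵)¹⁵ = r⁹, (r⁵)¹⁶ = r¹⁴, (r⁵)¹⁷ = r¹⁹, (r⁵)¹⁸ = r², (r⁵)¹⁹ = r⁷, (r⁵)²⁰ = r¹², (r⁵)²¹ = r¹⁷, (r⁵)²² = e.
The smallest positive k with (r⁵)ᵏ = e is 22.

Answer: 22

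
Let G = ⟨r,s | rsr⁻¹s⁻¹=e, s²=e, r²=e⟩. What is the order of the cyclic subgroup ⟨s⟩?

|⟨s⟩| equals the order of s. Compute successive powers until reaching e:
  s¹ = s, s² = e.
The smallest positive k with sᵏ = e is 2, so |⟨s⟩| = 2.

Answer: 2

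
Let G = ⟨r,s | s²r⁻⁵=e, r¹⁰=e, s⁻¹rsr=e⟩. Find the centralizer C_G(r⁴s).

⟨r⁴s⟩ ⊆ C_G(r⁴s) since powers of r⁴s commute with r⁴s; so |C_G(r⁴s)| ≥ |⟨r⁴s⟩| = 4.
By orbit–stabilizer, |C_G(r⁴s)| = |G| / |conj. class of r⁴s| = 20 / 5 = 4.
The 4 elements commuting with r⁴s are {e, r⁵, r⁴s, r⁴s⁻¹}.

Answer: {e, r⁵, r⁴s, r⁴s⁻¹}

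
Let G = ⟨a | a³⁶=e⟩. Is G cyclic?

|G| = 36. The element a has order 36 (its powers give 36 distinct elements), so ⟨a⟩ = G and G is cyclic.

Answer: Yes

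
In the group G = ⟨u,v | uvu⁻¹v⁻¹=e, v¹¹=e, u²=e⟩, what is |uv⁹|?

Compute successive powers until reaching e:
  (uv⁹)¹ = uv⁹, (uv⁹)² = v⁷, (uv⁹)³ = uv⁵, (uv⁹)⁴ = v³, (uv⁹)⁵ = uv, (uv⁹)⁶ = v¹⁰, (uv⁹)⁷ = uv⁸, (uv⁹)⁸ = v⁶, (uv⁹)⁹ = uv⁴, (uv⁹)¹⁰ = v², (uv⁹)¹¹ = u, (uv⁹)¹² = v⁹, (uv⁹)¹³ = uv⁷, (uv⁹)¹⁴ = v⁵, (uv⁹)¹⁵ = uv³, (uv⁹)¹⁶ = v, (uv⁹)¹⁷ = uv¹⁰, (uv⁹)¹⁸ = v⁸, (uv⁹)¹⁹ = uv⁶, (uv⁹)²⁰ = v⁴, (uv⁹)²¹ = uv², (uv⁹)²² = e.
The smallest positive k with (uv⁹)ᵏ = e is 22.

Answer: 22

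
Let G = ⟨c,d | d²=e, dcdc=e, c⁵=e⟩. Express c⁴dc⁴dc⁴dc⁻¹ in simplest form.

Multiply left to right, reducing at each step:
  (c⁴) · d = c⁴d
  (c⁴d) · c⁴ = d
  d · d = e
  e · c⁴ = c⁴
  (c⁴) · d = c⁴d
  (c⁴d) · c⁻¹ = d

Answer: d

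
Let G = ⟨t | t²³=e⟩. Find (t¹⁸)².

Compute successive powers of (t¹⁸), reducing at each step:
  (t¹⁸)²: (t¹⁸) · t¹⁸ = t¹³

Answer: t¹³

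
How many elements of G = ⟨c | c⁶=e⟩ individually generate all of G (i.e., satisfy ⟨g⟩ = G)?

G is cyclic of order 6. An element generates G iff its order is 6, and a cyclic group of order 6 has exactly φ(6) = 2 such elements.

Answer: 2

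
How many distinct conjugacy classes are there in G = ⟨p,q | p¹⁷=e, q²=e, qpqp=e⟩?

The conjugacy classes (representative and size) are:
  [e] (size 1), [p¹⁶] (size 2), [p²] (size 2), [p³] (size 2), [p¹³] (size 2), [p¹²] (size 2), [p⁶] (size 2), [p¹⁰] (size 2), [p⁹] (size 2), [p⁷q] (size 17).
Class equation: 1 + 2 + 2 + 2 + 2 + 2 + 2 + 2 + 2 + 17 = 34 = |G|. So G has 10 conjugacy classes.

Answer: 10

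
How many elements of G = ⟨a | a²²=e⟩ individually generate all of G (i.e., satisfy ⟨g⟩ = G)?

G is cyclic of order 22. An element generates G iff its order is 22, and a cyclic group of order 22 has exactly φ(22) = 10 such elements.

Answer: 10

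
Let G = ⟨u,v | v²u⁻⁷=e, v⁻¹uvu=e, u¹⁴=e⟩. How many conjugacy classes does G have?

The conjugacy classes (representative and size) are:
  [e] (size 1), [u¹³] (size 2), [u¹²] (size 2), [u¹¹] (size 2), [u⁴] (size 2), [u⁵] (size 2), [u⁸] (size 2), [u⁷] (size 1), [u⁵v⁻¹] (size 7), [u⁵v] (size 7).
Class equation: 1 + 2 + 2 + 2 + 2 + 2 + 2 + 1 + 7 + 7 = 28 = |G|. So G has 10 conjugacy classes.

Answer: 10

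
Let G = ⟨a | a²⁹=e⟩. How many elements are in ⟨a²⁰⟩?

|⟨a²⁰⟩| equals the order of a²⁰. Compute successive powers until reaching e:
  (a²⁰)¹ = a²⁰, (a²⁰)² = a¹¹, (a²⁰)³ = a², (a²⁰)⁴ = a²², (a²⁰)⁵ = a¹³, (a²⁰)⁶ = a⁴, (a²⁰)⁷ = a²⁴, (a²⁰)⁸ = a¹⁵, (a²⁰)⁹ = a⁶, (a²⁰)¹⁰ = a²⁶, (a²⁰)¹¹ = a¹⁷, (a²⁰)¹² = a⁸, (a²⁰)¹³ = a²⁸, (a²⁰)¹⁴ = a¹⁹, (a²⁰)¹⁵ = a¹⁰, (a²⁰)¹⁶ = a, (a²⁰)¹⁷ = a²¹, (a²⁰)¹⁸ = a¹², (a²⁰)¹⁹ = a³, (a²⁰)²⁰ = a²³, (a²⁰)²¹ = a¹⁴, (a²⁰)²² = a⁵, (a²⁰)²³ = a²⁵, (a²⁰)²⁴ = a¹⁶, (a²⁰)²⁵ = a⁷, (a²⁰)²⁶ = a²⁷, (a²⁰)²⁷ = a¹⁸, (a²⁰)²⁸ = a⁹, (a²⁰)²⁹ = e.
The smallest positive k with (a²⁰)ᵏ = e is 29, so |⟨a²⁰⟩| = 29.

Answer: 29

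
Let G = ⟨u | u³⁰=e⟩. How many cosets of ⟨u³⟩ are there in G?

First find ord(u³) by computing successive powers:
  (u³)¹ = u³, (u³)² = u⁶, (u³)³ = u⁹, (u³)⁴ = u¹², (u³)⁵ = u¹⁵, (u³)⁶ = u¹⁸, (u³)⁷ = u²¹, (u³)⁸ = u²⁴, (u³)⁹ = u²⁷, (u³)¹⁰ = e.
So |⟨u³⟩| = ord(u³) = 10. With |G| = 30, by Lagrange [G : ⟨u³⟩] = 30/10 = 3.

Answer: 3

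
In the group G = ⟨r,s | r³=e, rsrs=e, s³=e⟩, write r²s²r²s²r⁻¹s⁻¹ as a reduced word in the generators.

Multiply left to right, reducing at each step:
  (r²) · s² = r²s²
  (r²s²) · r² = s
  s · s² = e
  e · r⁻¹ = r²
  (r²) · s⁻¹ = r²s²

Answer: r²s²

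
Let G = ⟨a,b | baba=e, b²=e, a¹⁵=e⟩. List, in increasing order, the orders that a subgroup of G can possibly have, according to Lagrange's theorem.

|G| = 30 = 2 · 3 · 5. By Lagrange's theorem the order of any subgroup divides 30; the divisors of 30 are 1, 2, 3, 5, 6, 10, 15, 30.

Answer: 1, 2, 3, 5, 6, 10, 15, 30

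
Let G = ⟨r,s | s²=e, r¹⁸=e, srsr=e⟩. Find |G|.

Enumerate words in the generators, reducing via the relations: the distinct elements are
  {e, r, s, rs, r², r³, r⁴, r⁵, r⁶, r⁷, r⁸, r⁹, r²s, r³s, r¹², r¹³, r¹¹, r¹⁰, r¹⁴, r¹⁵, r¹⁶, r¹⁷, r⁴s, r⁵s, r⁶s, r⁷s, r⁸s, r⁹s, r¹²s, r¹³s, r¹¹s, r¹⁰s, r¹⁴s, r¹⁵s, r¹⁶s, r¹⁷s}.
No further products give new elements, so |G| = 36.

Answer: 36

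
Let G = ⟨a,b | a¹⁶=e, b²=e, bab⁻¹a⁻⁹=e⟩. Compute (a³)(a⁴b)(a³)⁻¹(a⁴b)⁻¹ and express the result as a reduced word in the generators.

[(a³), (a⁴b)] = (a³)·(a⁴b)·(a³)⁻¹·(a⁴b)⁻¹.
  (a³) · (a⁴b) = a⁷b
  (a⁷b) · (a¹³) = a¹²b
  (a¹²b) · (a¹²b) = a⁸

Answer: a⁸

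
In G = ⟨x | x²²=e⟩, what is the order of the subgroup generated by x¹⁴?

|⟨x¹⁴⟩| equals the order of x¹⁴. Compute successive powers until reaching e:
  (x¹⁴)¹ = x¹⁴, (x¹⁴)² = x⁶, (x¹⁴)³ = x²⁰, (x¹⁴)⁴ = x¹², (x¹⁴)⁵ = x⁴, (x¹⁴)⁶ = x¹⁸, (x¹⁴)⁷ = x¹⁰, (x¹⁴)⁸ = x², (x¹⁴)⁹ = x¹⁶, (x¹⁴)¹⁰ = x⁸, (x¹⁴)¹¹ = e.
The smallest positive k with (x¹⁴)ᵏ = e is 11, so |⟨x¹⁴⟩| = 11.

Answer: 11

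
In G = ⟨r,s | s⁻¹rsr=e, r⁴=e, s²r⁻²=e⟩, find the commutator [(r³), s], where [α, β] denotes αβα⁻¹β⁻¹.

[(r³), s] = (r³)·s·(r³)⁻¹·s⁻¹.
  (r³) · s = rs⁻¹
  (rs⁻¹) · r = s⁻¹
  (s⁻¹) · (s⁻¹) = r²

Answer: r²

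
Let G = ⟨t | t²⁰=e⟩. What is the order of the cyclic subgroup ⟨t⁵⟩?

|⟨t⁵⟩| equals the order of t⁵. Compute successive powers until reaching e:
  (t⁵)¹ = t⁵, (t⁵)² = t¹⁰, (t⁵)³ = t¹⁵, (t⁵)⁴ = e.
The smallest positive k with (t⁵)ᵏ = e is 4, so |⟨t⁵⟩| = 4.

Answer: 4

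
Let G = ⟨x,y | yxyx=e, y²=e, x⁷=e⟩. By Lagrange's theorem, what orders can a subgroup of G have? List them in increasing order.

|G| = 14 = 2 · 7. By Lagrange's theorem the order of any subgroup divides 14; the divisors of 14 are 1, 2, 7, 14.

Answer: 1, 2, 7, 14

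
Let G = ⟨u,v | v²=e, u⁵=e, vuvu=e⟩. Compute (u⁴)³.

Compute successive powers of (u⁴), reducing at each step:
  (u⁴)²: (u⁴) · u⁴ = u³
  (u⁴)³: (u³) · u⁴ = u²

Answer: u²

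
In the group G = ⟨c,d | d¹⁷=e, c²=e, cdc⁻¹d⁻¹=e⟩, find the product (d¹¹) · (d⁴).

Compute (d¹¹) · (d⁴) by multiplying left to right and reducing via the relations at each step:
  (d¹¹) · d⁴ = d¹⁵

Answer: d¹⁵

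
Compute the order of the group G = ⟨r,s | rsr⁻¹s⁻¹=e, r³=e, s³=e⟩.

Enumerate words in the generators, reducing via the relations: the distinct elements are
  {e, r, s, rs, r², s², rs², r²s, r²s²}.
No further products give new elements, so |G| = 9.

Answer: 9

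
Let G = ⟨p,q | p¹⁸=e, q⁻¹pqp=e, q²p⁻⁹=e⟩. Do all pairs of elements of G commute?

p·q = pq but q·p = p⁸q⁻¹, so p·q ≠ q·p and G is not abelian.

Answer: No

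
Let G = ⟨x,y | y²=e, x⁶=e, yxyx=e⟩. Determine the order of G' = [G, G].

G' = [G, G] is generated by all commutators. The generator-pair commutators are: [x, y] = x².
The subgroup they normally generate is {e, x², x⁴}, of order 3.
Check: |G/G'| = 12/3 = 4 is the order of the abelianisation.

Answer: 3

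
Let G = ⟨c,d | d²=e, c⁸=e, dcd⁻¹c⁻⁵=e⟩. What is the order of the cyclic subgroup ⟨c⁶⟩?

|⟨c⁶⟩| equals the order of c⁶. Compute successive powers until reaching e:
  (c⁶)¹ = c⁶, (c⁶)² = c⁴, (c⁶)³ = c², (c⁶)⁴ = e.
The smallest positive k with (c⁶)ᵏ = e is 4, so |⟨c⁶⟩| = 4.

Answer: 4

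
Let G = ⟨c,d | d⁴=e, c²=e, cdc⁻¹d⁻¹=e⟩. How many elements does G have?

Enumerate words in the generators, reducing via the relations: the distinct elements are
  {c, d, e, cd, d², d³, cd², cd³}.
No further products give new elements, so |G| = 8.

Answer: 8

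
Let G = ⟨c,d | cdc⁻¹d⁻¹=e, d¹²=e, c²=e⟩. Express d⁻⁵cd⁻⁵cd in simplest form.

Multiply left to right, reducing at each step:
  (d⁷) · c = cd⁷
  (cd⁷) · d⁻⁵ = cd²
  (cd²) · c = d²
  (d²) · d = d³

Answer: d³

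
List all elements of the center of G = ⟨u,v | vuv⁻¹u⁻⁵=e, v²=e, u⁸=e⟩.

An element z ∈ Z(G) iff z commutes with every generator.
For example u² is central: (u²)·u = u³ = u·(u²); (u²)·v = u²v = v·(u²).
Whereas u ∉ Z(G) since u·v = uv ≠ u⁵v = v·u.
Checking each of the 16 elements this way gives Z(G) = {e, u², u⁴, u⁶}, of order 4.

Answer: {e, u², u⁴, u⁶}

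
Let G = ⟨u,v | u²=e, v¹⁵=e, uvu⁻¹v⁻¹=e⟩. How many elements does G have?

Enumerate words in the generators, reducing via the relations: the distinct elements are
  {e, u, v, uv, v², v³, v⁴, v⁵, v⁶, v⁷, v⁸, v⁹, uv², uv³, uv⁴, uv⁵, uv⁶, uv⁷, uv⁸, uv⁹, v¹², v¹³, v¹¹, v¹⁰, v¹⁴, uv¹², uv¹³, uv¹¹, uv¹⁰, uv¹⁴}.
No further products give new elements, so |G| = 30.

Answer: 30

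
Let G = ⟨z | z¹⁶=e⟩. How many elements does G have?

G is generated by a single element, so G is cyclic. The relator gives z¹⁶ = e and no smaller power is forced to be e, so the 16 powers {e, z, z², z³, z⁴, z⁵, z⁶, z⁷, z⁸, z⁹, z¹², z¹³, z¹¹, z¹⁰, z¹⁴, z¹⁵} are distinct. Hence |G| = 16.

Answer: 16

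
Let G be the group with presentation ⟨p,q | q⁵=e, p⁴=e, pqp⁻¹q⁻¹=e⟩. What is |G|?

Enumerate words in the generators, reducing via the relations: the distinct elements are
  {e, p, q, pq, p², p³, q², q³, q⁴, pq², pq³, pq⁴, p²q, p³q, p²q², p²q³, p²q⁴, p³q², p³q³, p³q⁴}.
No further products give new elements, so |G| = 20.

Answer: 20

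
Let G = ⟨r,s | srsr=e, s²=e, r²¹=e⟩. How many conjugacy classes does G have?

The conjugacy classes (representative and size) are:
  [e] (size 1), [r²⁰] (size 2), [r²] (size 2), [r³] (size 2), [r¹⁷] (size 2), [r⁵] (size 2), [r⁶] (size 2), [r⁷] (size 2), [r⁸] (size 2), [r⁹] (size 2), [r¹⁰] (size 2), [s] (size 21).
Class equation: 1 + 2 + 2 + 2 + 2 + 2 + 2 + 2 + 2 + 2 + 2 + 21 = 42 = |G|. So G has 12 conjugacy classes.

Answer: 12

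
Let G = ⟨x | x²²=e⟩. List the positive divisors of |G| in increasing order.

|G| = 22 = 2 · 11. By Lagrange's theorem the order of any subgroup divides 22; the divisors of 22 are 1, 2, 11, 22.

Answer: 1, 2, 11, 22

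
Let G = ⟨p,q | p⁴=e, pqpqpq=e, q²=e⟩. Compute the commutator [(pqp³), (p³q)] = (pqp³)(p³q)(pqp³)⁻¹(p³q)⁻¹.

[(pqp³), (p³q)] = (pqp³)·(p³q)·(pqp³)⁻¹·(p³q)⁻¹.
  (pqp³) · (p³q) = pqp²q
  (pqp²q) · (pqp³) = qp
  (qp) · (qp) = p³q

Answer: p³q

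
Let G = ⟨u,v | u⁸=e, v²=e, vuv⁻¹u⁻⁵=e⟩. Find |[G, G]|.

G' = [G, G] is generated by all commutators. The generator-pair commutators are: [u, v] = u⁴.
The subgroup they normally generate is {e, u⁴}, of order 2.
Check: |G/G'| = 16/2 = 8 is the order of the abelianisation.

Answer: 2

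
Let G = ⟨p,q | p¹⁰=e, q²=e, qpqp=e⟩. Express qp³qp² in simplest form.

Multiply left to right, reducing at each step:
  q · p³ = p⁷q
  (p⁷q) · q = p⁷
  (p⁷) · p² = p⁹

Answer: p⁹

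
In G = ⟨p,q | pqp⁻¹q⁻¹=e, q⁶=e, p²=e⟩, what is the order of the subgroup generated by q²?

|⟨q²⟩| equals the order of q². Compute successive powers until reaching e:
  (q²)¹ = q², (q²)² = q⁴, (q²)³ = e.
The smallest positive k with (q²)ᵏ = e is 3, so |⟨q²⟩| = 3.

Answer: 3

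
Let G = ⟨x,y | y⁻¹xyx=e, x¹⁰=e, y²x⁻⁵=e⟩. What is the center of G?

An element z ∈ Z(G) iff z commutes with every generator.
For example x⁵ is central: (x⁵)·x = x⁶ = x·(x⁵); (x⁵)·y = y⁻¹ = y·(x⁵).
Whereas x ∉ Z(G) since x·y = xy ≠ x⁴y⁻¹ = y·x.
Checking each of the 20 elements this way gives Z(G) = {e, x⁵}, of order 2.

Answer: {e, x⁵}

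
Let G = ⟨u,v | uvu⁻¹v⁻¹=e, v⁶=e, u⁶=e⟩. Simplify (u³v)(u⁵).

Compute (u³v) · (u⁵) by multiplying left to right and reducing via the relations at each step:
  (u³v) · u⁵ = u²v

Answer: u²v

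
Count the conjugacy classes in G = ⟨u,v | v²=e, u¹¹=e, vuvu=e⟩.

The conjugacy classes (representative and size) are:
  [e] (size 1), [u¹⁰] (size 2), [u²] (size 2), [u³] (size 2), [u⁷] (size 2), [u⁶] (size 2), [u²v] (size 11).
Class equation: 1 + 2 + 2 + 2 + 2 + 2 + 11 = 22 = |G|. So G has 7 conjugacy classes.

Answer: 7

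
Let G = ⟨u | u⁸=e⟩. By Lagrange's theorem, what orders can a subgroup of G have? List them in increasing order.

|G| = 8 = 2³. By Lagrange's theorem the order of any subgroup divides 8; the divisors of 8 are 1, 2, 4, 8.

Answer: 1, 2, 4, 8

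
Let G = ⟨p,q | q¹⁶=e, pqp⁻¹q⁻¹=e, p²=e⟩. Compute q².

Compute successive powers of q, reducing at each step:
  q²: q · q = q²

Answer: q²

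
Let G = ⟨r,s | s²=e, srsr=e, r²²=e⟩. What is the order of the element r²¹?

Compute successive powers until reaching e:
  (r²¹)¹ = r²¹, (r²¹)² = r²⁰, (r²¹)³ = r¹⁹, (r²¹)⁴ = r¹⁸, (r²¹)⁵ = r¹⁷, (r²¹)⁶ = r¹⁶, (r²¹)⁷ = r¹⁵, (r²¹)⁸ = r¹⁴, (r²¹)⁹ = r¹³, (r²¹)¹⁰ = r¹², (r²¹)¹¹ = r¹¹, (r²¹)¹² = r¹⁰, (r²¹)¹³ = r⁹, (r²¹)¹⁴ = r⁸, (r²¹)¹⁵ = r⁷, (r²¹)¹⁶ = r⁶, (r²¹)¹⁷ = r⁵, (r²¹)¹⁸ = r⁴, (r²¹)¹⁹ = r³, (r²¹)²⁰ = r², (r²¹)²¹ = r, (r²¹)²² = e.
The smallest positive k with (r²¹)ᵏ = e is 22.

Answer: 22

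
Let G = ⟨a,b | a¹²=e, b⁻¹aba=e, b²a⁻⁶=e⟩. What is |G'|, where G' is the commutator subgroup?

G' = [G, G] is generated by all commutators. The generator-pair commutators are: [a, b] = a².
The subgroup they normally generate is {e, a², a⁴, a⁶, a⁸, a¹⁰}, of order 6.
Check: |G/G'| = 24/6 = 4 is the order of the abelianisation.

Answer: 6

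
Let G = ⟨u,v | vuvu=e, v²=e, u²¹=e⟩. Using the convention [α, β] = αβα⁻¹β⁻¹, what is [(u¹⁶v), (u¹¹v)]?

[(u¹⁶v), (u¹¹v)] = (u¹⁶v)·(u¹¹v)·(u¹⁶v)⁻¹·(u¹¹v)⁻¹.
  (u¹⁶v) · (u¹¹v) = u⁵
  (u⁵) · (u¹⁶v) = v
  v · (u¹¹v) = u¹⁰

Answer: u¹⁰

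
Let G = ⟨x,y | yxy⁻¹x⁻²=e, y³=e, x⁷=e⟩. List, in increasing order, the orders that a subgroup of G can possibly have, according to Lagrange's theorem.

|G| = 21 = 3 · 7. By Lagrange's theorem the order of any subgroup divides 21; the divisors of 21 are 1, 3, 7, 21.

Answer: 1, 3, 7, 21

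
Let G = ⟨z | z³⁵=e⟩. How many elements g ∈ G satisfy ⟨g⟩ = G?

G is cyclic of order 35. An element generates G iff its order is 35, and a cyclic group of order 35 has exactly φ(35) = 24 such elements.

Answer: 24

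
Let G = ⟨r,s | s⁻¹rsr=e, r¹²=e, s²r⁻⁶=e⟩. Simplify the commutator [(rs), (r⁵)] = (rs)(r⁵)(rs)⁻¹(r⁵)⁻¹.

[(rs), (r⁵)] = (rs)·(r⁵)·(rs)⁻¹·(r⁵)⁻¹.
  (rs) · (r⁵) = r²s⁻¹
  (r²s⁻¹) · (rs⁻¹) = r⁷
  (r⁷) · (r⁷) = r²

Answer: r²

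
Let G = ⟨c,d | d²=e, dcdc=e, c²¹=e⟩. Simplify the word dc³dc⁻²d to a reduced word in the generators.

Multiply left to right, reducing at each step:
  d · c³ = c¹⁸d
  (c¹⁸d) · d = c¹⁸
  (c¹⁸) · c⁻² = c¹⁶
  (c¹⁶) · d = c¹⁶d

Answer: c¹⁶d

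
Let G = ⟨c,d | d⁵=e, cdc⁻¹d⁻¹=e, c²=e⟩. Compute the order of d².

Compute successive powers until reaching e:
  (d²)¹ = d², (d²)² = d⁴, (d²)³ = d, (d²)⁴ = d³, (d²)⁵ = e.
The smallest positive k with (d²)ᵏ = e is 5.

Answer: 5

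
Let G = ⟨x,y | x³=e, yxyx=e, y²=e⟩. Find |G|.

Enumerate words in the generators, reducing via the relations: the distinct elements are
  {e, x, y, xy, x², x²y}.
No further products give new elements, so |G| = 6.

Answer: 6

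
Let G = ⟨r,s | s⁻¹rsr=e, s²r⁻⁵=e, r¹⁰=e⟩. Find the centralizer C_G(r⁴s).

⟨r⁴s⟩ ⊆ C_G(r⁴s) since powers of r⁴s commute with r⁴s; so |C_G(r⁴s)| ≥ |⟨r⁴s⟩| = 4.
By orbit–stabilizer, |C_G(r⁴s)| = |G| / |conj. class of r⁴s| = 20 / 5 = 4.
The 4 elements commuting with r⁴s are {e, r⁵, r⁴s, r⁴s⁻¹}.

Answer: {e, r⁵, r⁴s, r⁴s⁻¹}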